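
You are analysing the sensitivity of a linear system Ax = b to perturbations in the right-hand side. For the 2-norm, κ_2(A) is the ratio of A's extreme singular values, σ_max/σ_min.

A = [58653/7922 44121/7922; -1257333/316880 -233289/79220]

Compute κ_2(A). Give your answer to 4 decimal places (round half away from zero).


form AᵀA = [24516143001/347449600 4596725133/86862400; 4596725133/86862400 861903189/21715600] with trace 1532263761/13897984 and determinant 4862025/55591936
char-poly roots: 441/4 and 11025/13897984
σ_max=√(441/4)=(21/2), σ_min=√(11025/13897984)=(105/3728) → κ = 372.8000

372.8000


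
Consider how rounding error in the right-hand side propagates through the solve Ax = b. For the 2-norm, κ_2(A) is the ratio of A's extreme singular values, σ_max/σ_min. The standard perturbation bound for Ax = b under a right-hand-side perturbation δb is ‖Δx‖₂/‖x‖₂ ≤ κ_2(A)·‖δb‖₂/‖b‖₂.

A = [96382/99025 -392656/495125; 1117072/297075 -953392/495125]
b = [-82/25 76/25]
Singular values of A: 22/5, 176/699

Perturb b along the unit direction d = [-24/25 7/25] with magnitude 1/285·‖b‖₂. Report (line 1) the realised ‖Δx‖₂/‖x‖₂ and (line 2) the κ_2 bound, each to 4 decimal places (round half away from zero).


σ_max = 22/5, σ_min = 176/699
κ_2(A) = (22/5) / (176/699) = 17.4750
worst-case relative error ≤ 17.4750 × 1/285 = 0.0613
solve Ax = b  →  x = [7.8770 13.8035]
‖b‖ = 4.4721, ‖x‖ = 15.8929
re-solving with b+δb shifts x by Δx of norm 0.0623
dividing the unrounded norms, ‖Δx‖/‖x‖ = 0.0039
so the bound overstates the realised error by a factor of ≈ 15.6365 (computed from the unrounded values)

0.0039
0.0613


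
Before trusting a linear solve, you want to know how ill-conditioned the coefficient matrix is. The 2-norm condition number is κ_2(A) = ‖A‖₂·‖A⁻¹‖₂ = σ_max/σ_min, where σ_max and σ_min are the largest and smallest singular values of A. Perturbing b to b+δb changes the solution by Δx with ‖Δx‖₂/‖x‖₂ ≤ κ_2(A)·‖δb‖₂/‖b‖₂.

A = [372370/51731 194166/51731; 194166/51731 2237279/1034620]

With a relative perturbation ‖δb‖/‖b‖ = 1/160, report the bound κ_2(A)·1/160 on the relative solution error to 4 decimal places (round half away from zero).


AᵀA = [610241704/9259849 3253348413/92598490; 3253348413/92598490 69500316769/3703939600]; tr = 1085110721/12816400, det = 279841/128164
solving λ² − 1085110721/12816400·λ + 279841/128164 = 0 gives λ = 2116/25, 13225/512656
κ_2(A) = √(λ_max/λ_min) = √((2116/25) / (13225/512656)) = 57.2800
perturbation bound = 57.2800·1/160 = 0.3580

0.3580


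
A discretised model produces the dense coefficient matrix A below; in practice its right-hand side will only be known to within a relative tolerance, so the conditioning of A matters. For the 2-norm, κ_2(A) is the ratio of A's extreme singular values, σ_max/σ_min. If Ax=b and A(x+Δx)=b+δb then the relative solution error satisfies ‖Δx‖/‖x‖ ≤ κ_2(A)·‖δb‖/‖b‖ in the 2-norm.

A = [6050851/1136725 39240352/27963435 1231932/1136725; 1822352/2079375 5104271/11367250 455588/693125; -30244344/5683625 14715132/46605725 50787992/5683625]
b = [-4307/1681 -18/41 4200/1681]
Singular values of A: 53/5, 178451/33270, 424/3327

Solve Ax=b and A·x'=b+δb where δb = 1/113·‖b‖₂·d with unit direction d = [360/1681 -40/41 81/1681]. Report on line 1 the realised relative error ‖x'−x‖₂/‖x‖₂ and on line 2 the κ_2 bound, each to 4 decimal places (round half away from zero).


0.5348
0.7361

from the listed singular values, σ₁ = 53/5, σ_n = 424/3327
κ = σ_max/σ_min = (53/5)/(424/3327) = 83.1750
perturbation bound = 83.1750·1/113 = 0.7361
solve Ax = b  →  x = [-0.4562 -0.1044 0.0116]
‖b‖₂ = 3.6056 and ‖x‖₂ = 0.4681
δb = ε·‖b‖·d = [0.0068 -0.0311 0.0015]; solving A·Δx = δb gives ‖Δx‖ = 0.2504
relative error = 0.5348
so the bound overstates the realised error by a factor of ≈ 1.3762 (computed from the unrounded values)


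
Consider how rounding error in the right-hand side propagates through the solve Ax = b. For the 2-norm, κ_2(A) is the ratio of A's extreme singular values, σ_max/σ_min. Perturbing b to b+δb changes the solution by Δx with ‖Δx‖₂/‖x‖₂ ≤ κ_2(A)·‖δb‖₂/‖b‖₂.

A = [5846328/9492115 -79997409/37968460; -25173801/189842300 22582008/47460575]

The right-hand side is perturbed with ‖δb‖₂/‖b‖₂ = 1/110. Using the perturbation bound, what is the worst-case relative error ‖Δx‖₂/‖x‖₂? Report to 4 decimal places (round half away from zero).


form AᵀA = [8510137233921/21439678090000 -1823431332492/1339979880625; -1823431332492/1339979880625 100029024112329/21439678090000] with trace 86831329077/17151742472 and determinant 102515625/548855759104
char-poly roots: 81/16 and 1265625/34303484944
σ_max=√(81/16)=(9/4), σ_min=√(1265625/34303484944)=(1125/185212) → κ = 370.4240
bound on ‖Δx‖/‖x‖: κ·ε = 370.4240·1/110 = 3.3675

3.3675


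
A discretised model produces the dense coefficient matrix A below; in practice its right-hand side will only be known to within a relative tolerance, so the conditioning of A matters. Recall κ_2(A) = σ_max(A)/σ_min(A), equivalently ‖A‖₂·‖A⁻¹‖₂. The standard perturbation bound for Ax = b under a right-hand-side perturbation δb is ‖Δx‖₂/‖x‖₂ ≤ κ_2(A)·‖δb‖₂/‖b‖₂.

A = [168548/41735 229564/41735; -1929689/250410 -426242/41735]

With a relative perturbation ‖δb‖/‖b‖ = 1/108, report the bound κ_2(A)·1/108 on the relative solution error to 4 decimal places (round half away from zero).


1.7049

AᵀA = [3284707997/43394580 364937653/3616215; 364937653/3616215 162201988/1205405]; tr = 1824795913/8678916, det = 2829124/2169729
λ_max, λ_min = (1824795913/8678916 ± √3329487264428710225/75323582935056)/2 = 841/4, 13456/2169729
so κ_2 = √((841/4) / (13456/2169729)) = 184.1250
worst-case relative error ≤ 184.1250 × 1/108 = 1.7049


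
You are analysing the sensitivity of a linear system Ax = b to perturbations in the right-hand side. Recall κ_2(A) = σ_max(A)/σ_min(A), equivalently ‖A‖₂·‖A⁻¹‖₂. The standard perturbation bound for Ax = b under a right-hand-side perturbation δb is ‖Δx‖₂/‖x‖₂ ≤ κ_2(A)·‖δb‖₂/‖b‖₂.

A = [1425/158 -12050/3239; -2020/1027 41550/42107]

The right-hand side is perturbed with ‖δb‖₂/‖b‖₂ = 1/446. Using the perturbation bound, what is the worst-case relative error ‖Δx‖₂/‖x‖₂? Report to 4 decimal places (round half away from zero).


form AᵀA = [359497225/4218916 -37436625/1054729; -37436625/1054729 15625000/1054729] with trace 2497025/24964 and determinant 15625/6241
λ_max, λ_min = (2497025/24964 ± √6228892850625/623201296)/2 = 100, 625/24964
σ_max=√100=10, σ_min=√(625/24964)=(25/158) → κ = 63.2000
perturbation bound = 63.2000·1/446 = 0.1417

0.1417


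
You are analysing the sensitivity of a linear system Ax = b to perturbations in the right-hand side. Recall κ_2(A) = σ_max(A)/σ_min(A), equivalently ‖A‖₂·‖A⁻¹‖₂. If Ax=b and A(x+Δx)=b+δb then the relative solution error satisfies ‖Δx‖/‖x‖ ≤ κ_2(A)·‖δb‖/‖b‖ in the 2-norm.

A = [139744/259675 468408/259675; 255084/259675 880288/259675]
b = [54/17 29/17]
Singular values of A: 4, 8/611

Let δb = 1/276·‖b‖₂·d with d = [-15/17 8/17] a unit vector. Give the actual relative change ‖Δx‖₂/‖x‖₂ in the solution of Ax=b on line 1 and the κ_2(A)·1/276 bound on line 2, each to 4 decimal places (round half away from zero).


from the listed singular values, σ₁ = 4, σ_n = 8/611
κ = σ_max/σ_min = 4/(8/611) = 305.5000
bound on ‖Δx‖/‖x‖: κ·ε = 305.5000·1/276 = 1.1069
solve Ax = b  →  x = [146.8500 -42.0500]
‖b‖ = 3.6056, ‖x‖ = 152.7518
δb = ε·‖b‖·d = [-0.0115 0.0061]; solving A·Δx = δb gives ‖Δx‖ = 0.9977
relative error = 0.0065
so the bound overstates the realised error by a factor of ≈ 169.4630 (computed from the unrounded values)

0.0065
1.1069


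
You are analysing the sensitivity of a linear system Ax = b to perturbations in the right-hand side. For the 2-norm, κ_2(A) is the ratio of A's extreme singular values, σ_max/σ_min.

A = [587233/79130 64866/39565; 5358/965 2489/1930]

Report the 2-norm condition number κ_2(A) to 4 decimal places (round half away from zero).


AᵀA = [21515051641/250462276 1210187520/62615569; 1210187520/62615569 1089775609/250462276]; tr = 6723625/74498, det = 130321/595984
char-poly roots: 361/4 and 361/148996
so κ_2 = √((361/4) / (361/148996)) = 193.0000

193.0000


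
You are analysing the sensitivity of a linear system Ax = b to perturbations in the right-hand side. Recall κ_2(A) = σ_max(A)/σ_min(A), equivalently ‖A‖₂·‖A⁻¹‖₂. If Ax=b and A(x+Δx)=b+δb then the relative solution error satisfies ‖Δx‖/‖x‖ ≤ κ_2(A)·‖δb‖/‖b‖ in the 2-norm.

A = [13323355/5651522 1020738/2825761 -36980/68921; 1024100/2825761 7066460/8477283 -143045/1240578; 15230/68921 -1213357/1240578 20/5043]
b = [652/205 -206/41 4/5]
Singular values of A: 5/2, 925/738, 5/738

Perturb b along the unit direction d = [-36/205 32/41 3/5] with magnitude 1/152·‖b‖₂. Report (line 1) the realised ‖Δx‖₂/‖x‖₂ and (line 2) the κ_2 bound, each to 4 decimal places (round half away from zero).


0.0099
2.4276

σ_max = 5/2, σ_min = 5/738
condition number: (5/2) ÷ (5/738) = 369.0000
bound on ‖Δx‖/‖x‖: κ·ε = 369.0000·1/152 = 2.4276
solve Ax = b  →  x = [-124.9770 -31.3910 -576.1756]
‖b‖ = 6.0000, ‖x‖ = 590.4092
with δb = [-0.0069 0.0308 0.0237], A·Δx = δb → ‖Δx‖ = 5.8263
realised ‖Δx‖/‖x‖ = 0.0099
realised/bound (from unrounded values) ≈ 0.0041


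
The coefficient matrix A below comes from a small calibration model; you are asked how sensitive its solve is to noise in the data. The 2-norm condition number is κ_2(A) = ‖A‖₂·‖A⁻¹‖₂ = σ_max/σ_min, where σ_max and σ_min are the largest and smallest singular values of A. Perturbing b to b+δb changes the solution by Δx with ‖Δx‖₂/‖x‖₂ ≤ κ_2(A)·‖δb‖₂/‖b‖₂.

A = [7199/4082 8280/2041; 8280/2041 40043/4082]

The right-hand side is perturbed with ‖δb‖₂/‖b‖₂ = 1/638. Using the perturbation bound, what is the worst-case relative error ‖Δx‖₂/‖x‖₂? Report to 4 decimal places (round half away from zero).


AᵀA = [25081477/1281748 15044760/320437; 15044760/320437 144436573/1281748]; tr = 6519925/49298, det = 279841/394384
λ_max, λ_min = (6519925/49298 ± √10625631051204/607573201)/2 = 529/4, 529/98596
κ = σ_max/σ_min = (23/2)/(23/314) = 157.0000
κ_2(A)·‖δb‖/‖b‖ = 0.2461

0.2461


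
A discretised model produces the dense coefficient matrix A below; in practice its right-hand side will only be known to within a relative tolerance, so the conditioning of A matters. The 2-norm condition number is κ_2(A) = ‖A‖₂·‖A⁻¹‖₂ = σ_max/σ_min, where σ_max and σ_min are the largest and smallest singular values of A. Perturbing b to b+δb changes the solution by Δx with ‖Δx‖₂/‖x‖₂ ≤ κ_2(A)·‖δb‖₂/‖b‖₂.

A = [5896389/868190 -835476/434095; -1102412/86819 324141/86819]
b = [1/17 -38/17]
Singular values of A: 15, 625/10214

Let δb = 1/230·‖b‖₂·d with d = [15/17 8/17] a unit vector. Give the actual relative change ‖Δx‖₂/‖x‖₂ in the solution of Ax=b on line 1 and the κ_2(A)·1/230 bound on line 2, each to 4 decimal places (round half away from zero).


largest singular value 15, smallest 625/10214
κ = σ_max/σ_min = 15/(625/10214) = 245.1360
perturbation bound = 245.1360·1/230 = 1.0658
solve Ax = b  →  x = [-4.4479 -15.7260]
2-norm of b is 2.2361; of x, 16.3429
re-solving with b+δb shifts x by Δx of norm 0.1589
realised ‖Δx‖/‖x‖ = 0.0097
so the bound overstates the realised error by a factor of ≈ 109.6318 (computed from the unrounded values)

0.0097
1.0658


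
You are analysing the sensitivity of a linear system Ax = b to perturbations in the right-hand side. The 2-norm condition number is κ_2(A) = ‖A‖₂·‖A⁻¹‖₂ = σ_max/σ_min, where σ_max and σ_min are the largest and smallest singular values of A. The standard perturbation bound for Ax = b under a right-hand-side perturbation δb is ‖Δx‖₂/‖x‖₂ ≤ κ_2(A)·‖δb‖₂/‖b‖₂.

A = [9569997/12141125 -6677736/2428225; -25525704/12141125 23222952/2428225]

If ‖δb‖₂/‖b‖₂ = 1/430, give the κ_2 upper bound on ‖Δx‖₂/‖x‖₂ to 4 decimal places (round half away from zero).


M = AᵀA = [1189034251641/235851066025 -1050700979592/47170213205; -1050700979592/47170213205 934236252288/9434042641]. tr(M)=14601392361/140304025, det(M)=432972864/140304025
char-poly roots: 2601/25 and 166464/5612161
σ_max=√(2601/25)=(51/5), σ_min=√(166464/5612161)=(408/2369) → κ = 59.2250
worst-case relative error ≤ 59.2250 × 1/430 = 0.1377

0.1377


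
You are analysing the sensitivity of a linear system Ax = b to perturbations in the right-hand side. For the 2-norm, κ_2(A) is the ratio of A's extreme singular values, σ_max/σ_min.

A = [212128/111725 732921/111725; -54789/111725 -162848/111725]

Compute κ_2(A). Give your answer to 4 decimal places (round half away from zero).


AᵀA = [5710901/1485125 19559232/1485125; 19559232/1485125 67066349/1485125]; tr = 582218/11881, det = 2401/11881
eigenvalues of AᵀA: λ = (tr ± √(tr²−4·det))/2 = 49, 49/11881
κ_2(A) = √(λ_max/λ_min) = √(49 / (49/11881)) = 109.0000

109.0000


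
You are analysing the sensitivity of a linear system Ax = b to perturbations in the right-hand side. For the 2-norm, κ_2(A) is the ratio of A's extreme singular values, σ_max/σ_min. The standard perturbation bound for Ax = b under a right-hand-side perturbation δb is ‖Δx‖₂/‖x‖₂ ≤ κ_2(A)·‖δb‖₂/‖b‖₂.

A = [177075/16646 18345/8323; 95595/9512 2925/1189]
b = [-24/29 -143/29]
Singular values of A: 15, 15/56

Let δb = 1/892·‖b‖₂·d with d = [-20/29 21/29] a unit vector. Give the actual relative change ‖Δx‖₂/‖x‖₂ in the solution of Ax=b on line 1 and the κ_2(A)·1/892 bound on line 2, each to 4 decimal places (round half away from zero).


0.0019
0.0628

from the listed singular values, σ₁ = 15, σ_n = 15/56
κ_2(A) = 15 / (15/56) = 56.0000
worst-case relative error ≤ 56.0000 × 1/892 = 0.0628
solve Ax = b  →  x = [2.1984 -10.9854]
2-norm of b is 5.0000; of x, 11.2032
Δx = A⁻¹·δb where δb = 1/892·5.0000·d; ‖Δx‖ = 0.0209
dividing the unrounded norms, ‖Δx‖/‖x‖ = 0.0019
so the bound overstates the realised error by a factor of ≈ 33.6095 (computed from the unrounded values)


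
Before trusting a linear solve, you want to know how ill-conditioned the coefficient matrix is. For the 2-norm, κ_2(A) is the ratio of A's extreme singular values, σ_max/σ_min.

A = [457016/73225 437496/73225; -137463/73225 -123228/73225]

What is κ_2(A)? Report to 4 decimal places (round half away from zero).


113.6250

AᵀA = [364415521/8579041 347011140/8579041; 347011140/8579041 330540624/8579041]; tr = 826345/10201, det = 5184/10201
eigenvalues of AᵀA: λ = (tr ± √(tr²−4·det))/2 = 81, 64/10201
so κ_2 = √(81 / (64/10201)) = 113.6250


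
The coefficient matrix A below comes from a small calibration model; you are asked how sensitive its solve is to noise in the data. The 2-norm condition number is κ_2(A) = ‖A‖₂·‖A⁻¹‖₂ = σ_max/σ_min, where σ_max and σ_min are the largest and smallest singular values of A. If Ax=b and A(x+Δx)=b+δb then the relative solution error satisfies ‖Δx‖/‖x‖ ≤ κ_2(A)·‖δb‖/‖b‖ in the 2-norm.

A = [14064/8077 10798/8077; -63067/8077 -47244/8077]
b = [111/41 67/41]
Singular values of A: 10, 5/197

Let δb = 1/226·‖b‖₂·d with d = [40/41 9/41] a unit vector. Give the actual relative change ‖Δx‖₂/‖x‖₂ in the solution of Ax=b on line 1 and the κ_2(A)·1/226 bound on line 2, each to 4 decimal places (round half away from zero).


σ_max = 10, σ_min = 5/197
κ = σ_max/σ_min = 10/(5/197) = 394.0000
worst-case relative error ≤ 394.0000 × 1/226 = 1.7434
solve Ax = b  →  x = [-71.0000 94.5000]
2-norm of b is 3.1623; of x, 118.2000
Δx = A⁻¹·δb where δb = 1/226·3.1623·d; ‖Δx‖ = 0.5513
relative error = 0.0047
so the bound overstates the realised error by a factor of ≈ 373.7814 (computed from the unrounded values)

0.0047
1.7434


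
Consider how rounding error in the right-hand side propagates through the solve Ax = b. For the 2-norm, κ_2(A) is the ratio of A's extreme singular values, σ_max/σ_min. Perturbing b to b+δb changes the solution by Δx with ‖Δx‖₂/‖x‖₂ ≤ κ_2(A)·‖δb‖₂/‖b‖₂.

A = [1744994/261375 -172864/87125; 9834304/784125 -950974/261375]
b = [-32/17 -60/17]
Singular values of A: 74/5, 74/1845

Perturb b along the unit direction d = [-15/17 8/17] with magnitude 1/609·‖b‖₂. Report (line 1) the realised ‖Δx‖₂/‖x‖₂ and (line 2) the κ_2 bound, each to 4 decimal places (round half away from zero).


0.6059
0.6059

from the listed singular values, σ₁ = 74/5, σ_n = 74/1845
condition number: (74/5) ÷ (74/1845) = 369.0000
perturbation bound = 369.0000·1/609 = 0.6059
solve Ax = b  →  x = [-0.2595 0.0757]
‖b‖₂ = 4.0000 and ‖x‖₂ = 0.2703
Δx = A⁻¹·δb where δb = 1/609·4.0000·d; ‖Δx‖ = 0.1638
relative error = 0.6059
so the bound is sharp here: realised error equals the bound


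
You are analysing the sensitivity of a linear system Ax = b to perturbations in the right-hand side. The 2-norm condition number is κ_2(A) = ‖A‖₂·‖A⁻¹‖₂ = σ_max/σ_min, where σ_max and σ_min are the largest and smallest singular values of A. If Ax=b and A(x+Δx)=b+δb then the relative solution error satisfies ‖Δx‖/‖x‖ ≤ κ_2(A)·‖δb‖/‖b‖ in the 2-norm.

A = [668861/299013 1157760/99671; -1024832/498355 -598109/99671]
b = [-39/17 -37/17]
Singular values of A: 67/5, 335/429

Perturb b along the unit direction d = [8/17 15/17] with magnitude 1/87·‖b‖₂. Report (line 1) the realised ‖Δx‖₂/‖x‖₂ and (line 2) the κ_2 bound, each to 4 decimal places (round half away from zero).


largest singular value 67/5, smallest 335/429
κ = σ_max/σ_min = (67/5)/(335/429) = 17.1600
bound on ‖Δx‖/‖x‖: κ·ε = 17.1600·1/87 = 0.1972
solve Ax = b  →  x = [3.7317 -0.9161]
‖b‖ = 3.1623, ‖x‖ = 3.8425
δb = ε·‖b‖·d = [0.0171 0.0321]; solving A·Δx = δb gives ‖Δx‖ = 0.0465
realised ‖Δx‖/‖x‖ = 0.0121
so the bound overstates the realised error by a factor of ≈ 16.2825 (computed from the unrounded values)

0.0121
0.1972


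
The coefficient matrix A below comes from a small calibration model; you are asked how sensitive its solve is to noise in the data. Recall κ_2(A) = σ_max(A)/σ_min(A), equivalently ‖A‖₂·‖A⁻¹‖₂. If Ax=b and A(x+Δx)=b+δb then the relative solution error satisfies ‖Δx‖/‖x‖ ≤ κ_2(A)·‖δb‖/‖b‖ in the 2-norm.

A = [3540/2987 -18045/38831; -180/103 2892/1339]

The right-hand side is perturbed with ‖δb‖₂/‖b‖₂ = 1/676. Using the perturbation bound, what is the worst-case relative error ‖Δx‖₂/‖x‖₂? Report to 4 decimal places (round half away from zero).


0.0076

M = AᵀA = [39780000/8922169 -38590020/8922169; -38590020/8922169 43547121/8922169]. tr(M)=99081/10609, det(M)=32400/10609
eigenvalues of AᵀA: λ = (tr ± √(tr²−4·det))/2 = 9, 3600/10609
κ_2(A) = √(λ_max/λ_min) = √(9 / (3600/10609)) = 5.1500
worst-case relative error ≤ 5.1500 × 1/676 = 0.0076


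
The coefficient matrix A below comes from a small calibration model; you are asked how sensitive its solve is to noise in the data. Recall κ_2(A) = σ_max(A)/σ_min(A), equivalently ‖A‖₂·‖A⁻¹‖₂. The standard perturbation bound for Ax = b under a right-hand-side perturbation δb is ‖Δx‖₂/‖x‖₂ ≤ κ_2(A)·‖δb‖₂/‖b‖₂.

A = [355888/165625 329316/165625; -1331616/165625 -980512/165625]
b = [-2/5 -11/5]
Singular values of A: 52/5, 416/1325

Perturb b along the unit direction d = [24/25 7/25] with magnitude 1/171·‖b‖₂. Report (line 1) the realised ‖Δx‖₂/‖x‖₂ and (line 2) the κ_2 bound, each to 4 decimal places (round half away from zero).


from the listed singular values, σ₁ = 52/5, σ_n = 416/1325
condition number: (52/5) ÷ (416/1325) = 33.1250
κ_2(A)·‖δb‖/‖b‖ = 0.1937
solve Ax = b  →  x = [2.0649 -2.4327]
‖b‖₂ = 2.2361 and ‖x‖₂ = 3.1909
δb = ε·‖b‖·d = [0.0126 0.0037]; solving A·Δx = δb gives ‖Δx‖ = 0.0416
realised ‖Δx‖/‖x‖ = 0.0131
so the bound overstates the realised error by a factor of ≈ 14.8409 (computed from the unrounded values)

0.0131
0.1937


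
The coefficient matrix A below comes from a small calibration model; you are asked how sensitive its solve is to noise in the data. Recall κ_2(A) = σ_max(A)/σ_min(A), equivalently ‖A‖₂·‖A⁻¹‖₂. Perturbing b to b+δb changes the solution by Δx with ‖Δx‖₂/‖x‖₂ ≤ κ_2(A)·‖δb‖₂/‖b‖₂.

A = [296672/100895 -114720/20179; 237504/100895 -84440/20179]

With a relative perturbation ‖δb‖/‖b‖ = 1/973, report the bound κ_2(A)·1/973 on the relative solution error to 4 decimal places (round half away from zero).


form AᵀA = [339817472/23952473 -636341760/23952473; -636341760/23952473 1193576000/23952473] with trace 90199616/1408969 and determinant 1638400/1408969
λ_max, λ_min = (90199616/1408969 ± √8126736907309056/1985193642961)/2 = 64, 25600/1408969
κ = σ_max/σ_min = 8/(160/1187) = 59.3500
κ_2(A)·‖δb‖/‖b‖ = 0.0610

0.0610


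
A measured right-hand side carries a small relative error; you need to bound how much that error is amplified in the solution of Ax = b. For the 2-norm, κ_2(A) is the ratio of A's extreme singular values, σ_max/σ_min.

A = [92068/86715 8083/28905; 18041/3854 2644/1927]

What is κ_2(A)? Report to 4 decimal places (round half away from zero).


169.2000

AᵀA = [412253641/17892900 10019674/1491075; 10019674/1491075 974569/497025]; tr = 17893525/715716, det = 15625/715716
solving λ² − 17893525/715716·λ + 15625/715716 = 0 gives λ = 25, 625/715716
κ_2(A) = √(λ_max/λ_min) = √(25 / (625/715716)) = 169.2000


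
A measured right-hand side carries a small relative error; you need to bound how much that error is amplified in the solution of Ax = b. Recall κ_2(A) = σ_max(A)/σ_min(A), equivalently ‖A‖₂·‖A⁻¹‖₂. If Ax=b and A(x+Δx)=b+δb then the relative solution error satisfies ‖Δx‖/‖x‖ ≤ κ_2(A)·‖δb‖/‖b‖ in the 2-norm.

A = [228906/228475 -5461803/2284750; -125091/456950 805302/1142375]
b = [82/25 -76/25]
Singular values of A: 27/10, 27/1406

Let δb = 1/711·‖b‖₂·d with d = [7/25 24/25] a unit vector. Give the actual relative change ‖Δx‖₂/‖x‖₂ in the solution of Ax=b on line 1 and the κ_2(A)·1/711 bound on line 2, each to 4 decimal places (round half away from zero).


0.0031
0.1977

from the listed singular values, σ₁ = 27/10, σ_n = 27/1406
κ_2(A) = (27/10) / (27/1406) = 140.6000
perturbation bound = 140.6000·1/711 = 0.1977
solve Ax = b  →  x = [-95.5670 -41.4245]
‖b‖ = 4.4721, ‖x‖ = 104.1587
δb = ε·‖b‖·d = [0.0018 0.0060]; solving A·Δx = δb gives ‖Δx‖ = 0.3275
relative error = 0.0031
tightness: 0.0031 against a bound of 0.1977 (unrounded ratio ≈ 0.0159)


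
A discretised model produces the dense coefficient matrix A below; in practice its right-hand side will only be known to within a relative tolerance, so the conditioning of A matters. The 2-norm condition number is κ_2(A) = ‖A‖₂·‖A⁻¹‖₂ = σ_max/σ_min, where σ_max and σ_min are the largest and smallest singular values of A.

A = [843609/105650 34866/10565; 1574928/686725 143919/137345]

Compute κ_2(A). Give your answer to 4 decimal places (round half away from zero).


101.4240

form AᵀA = [208311778089/3018183844 21696667965/754545961; 21696667965/754545961 9046219725/754545961] with trace 1446725781/17859076 and determinant 11390625/17859076
solving λ² − 1446725781/17859076·λ + 11390625/17859076 = 0 gives λ = 81, 140625/17859076
κ_2(A) = √(λ_max/λ_min) = √(81 / (140625/17859076)) = 101.4240


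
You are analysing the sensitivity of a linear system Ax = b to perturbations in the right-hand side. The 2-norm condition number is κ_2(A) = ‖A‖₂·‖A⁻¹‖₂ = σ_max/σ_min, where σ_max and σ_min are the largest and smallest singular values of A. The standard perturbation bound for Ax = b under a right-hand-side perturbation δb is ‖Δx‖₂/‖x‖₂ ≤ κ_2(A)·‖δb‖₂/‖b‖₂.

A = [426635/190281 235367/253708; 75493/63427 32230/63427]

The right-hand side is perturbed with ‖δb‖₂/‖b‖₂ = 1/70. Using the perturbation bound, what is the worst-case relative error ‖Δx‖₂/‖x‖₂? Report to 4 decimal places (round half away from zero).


AᵀA = [807301594/125283249 448489525/167044332; 448489525/167044332 249197201/222725776]; tr = 89701777/11861136, det = 14641/11861136
char-poly roots: 121/16 and 121/741321
so κ_2 = √((121/16) / (121/741321)) = 215.2500
κ_2(A)·‖δb‖/‖b‖ = 3.0750

3.0750


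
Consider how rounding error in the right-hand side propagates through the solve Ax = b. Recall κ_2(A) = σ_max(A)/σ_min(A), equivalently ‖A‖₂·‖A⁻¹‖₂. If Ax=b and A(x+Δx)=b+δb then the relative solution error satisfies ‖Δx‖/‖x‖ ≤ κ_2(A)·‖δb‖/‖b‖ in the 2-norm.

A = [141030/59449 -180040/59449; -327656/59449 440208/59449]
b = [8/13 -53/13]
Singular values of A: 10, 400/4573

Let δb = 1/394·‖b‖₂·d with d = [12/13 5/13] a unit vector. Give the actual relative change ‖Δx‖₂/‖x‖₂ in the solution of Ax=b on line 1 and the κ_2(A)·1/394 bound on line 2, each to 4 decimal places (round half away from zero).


0.0105
0.2902

from the listed singular values, σ₁ = 10, σ_n = 400/4573
condition number: 10 ÷ (400/4573) = 114.3250
bound on ‖Δx‖/‖x‖: κ·ε = 114.3250·1/394 = 0.2902
solve Ax = b  →  x = [-8.9060 -7.1795]
2-norm of b is 4.1231; of x, 11.4395
Δx = A⁻¹·δb where δb = 1/394·4.1231·d; ‖Δx‖ = 0.1196
realised ‖Δx‖/‖x‖ = 0.0105
so the bound overstates the realised error by a factor of ≈ 27.7449 (computed from the unrounded values)


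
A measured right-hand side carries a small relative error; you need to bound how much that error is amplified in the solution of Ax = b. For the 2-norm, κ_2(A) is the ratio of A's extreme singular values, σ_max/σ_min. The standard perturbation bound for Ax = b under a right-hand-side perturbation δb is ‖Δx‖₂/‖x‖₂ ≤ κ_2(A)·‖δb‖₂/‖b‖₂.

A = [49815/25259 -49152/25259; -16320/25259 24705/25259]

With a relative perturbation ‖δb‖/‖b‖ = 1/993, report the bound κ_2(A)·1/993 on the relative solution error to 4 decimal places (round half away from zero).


0.0135

AᵀA = [16259625/3775249 -16873920/3775249; -16873920/3775249 17906841/3775249]; tr = 40626/4489, det = 2025/4489
eigenvalues of AᵀA: λ = (tr ± √(tr²−4·det))/2 = 9, 225/4489
σ_max=√9=3, σ_min=√(225/4489)=(15/67) → κ = 13.4000
κ_2(A)·‖δb‖/‖b‖ = 0.0135


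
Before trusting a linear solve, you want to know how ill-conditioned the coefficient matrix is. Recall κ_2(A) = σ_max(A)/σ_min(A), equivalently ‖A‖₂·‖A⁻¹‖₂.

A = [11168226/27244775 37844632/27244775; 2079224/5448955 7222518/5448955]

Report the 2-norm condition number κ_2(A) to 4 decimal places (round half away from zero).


AᵀA = [276823523236/882613275625 948975293952/882613275625; 948975293952/882613275625 3253668641764/882613275625]; tr = 5648787464/1412181241, det = 250000/1412181241
char-poly roots: 4 and 62500/1412181241
so κ_2 = √(4 / (62500/1412181241)) = 300.6320

300.6320


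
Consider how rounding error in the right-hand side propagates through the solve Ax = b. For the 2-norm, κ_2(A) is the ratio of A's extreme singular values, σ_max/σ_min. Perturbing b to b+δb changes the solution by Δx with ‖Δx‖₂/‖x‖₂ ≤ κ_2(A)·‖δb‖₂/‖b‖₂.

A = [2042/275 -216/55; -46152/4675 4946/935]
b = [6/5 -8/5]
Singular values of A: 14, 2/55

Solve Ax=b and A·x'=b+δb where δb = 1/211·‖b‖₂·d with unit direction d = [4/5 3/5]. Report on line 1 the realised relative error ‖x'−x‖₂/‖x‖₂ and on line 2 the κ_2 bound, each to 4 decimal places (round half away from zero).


1.8246
1.8246

from the listed singular values, σ₁ = 14, σ_n = 2/55
κ = σ_max/σ_min = 14/(2/55) = 385.0000
perturbation bound = 385.0000·1/211 = 1.8246
solve Ax = b  →  x = [0.1261 -0.0672]
‖b‖₂ = 2.0000 and ‖x‖₂ = 0.1429
re-solving with b+δb shifts x by Δx of norm 0.2607
dividing the unrounded norms, ‖Δx‖/‖x‖ = 1.8246
so the bound is sharp here: realised error equals the bound


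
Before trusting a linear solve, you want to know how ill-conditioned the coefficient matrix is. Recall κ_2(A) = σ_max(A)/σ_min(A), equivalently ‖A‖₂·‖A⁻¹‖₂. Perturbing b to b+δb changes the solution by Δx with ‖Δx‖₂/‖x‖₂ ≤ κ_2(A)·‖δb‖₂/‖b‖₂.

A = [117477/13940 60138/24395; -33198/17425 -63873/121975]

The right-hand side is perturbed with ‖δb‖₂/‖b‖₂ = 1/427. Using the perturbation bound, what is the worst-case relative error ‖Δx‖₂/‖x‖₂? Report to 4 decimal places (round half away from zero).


AᵀA = [215737569/2890000 55057293/2528750; 55057293/2528750 56213109/8850625]; tr = 18352881/226576, det = 18225/226576
char-poly roots: 81 and 225/226576
κ = σ_max/σ_min = 9/(15/476) = 285.6000
worst-case relative error ≤ 285.6000 × 1/427 = 0.6689

0.6689


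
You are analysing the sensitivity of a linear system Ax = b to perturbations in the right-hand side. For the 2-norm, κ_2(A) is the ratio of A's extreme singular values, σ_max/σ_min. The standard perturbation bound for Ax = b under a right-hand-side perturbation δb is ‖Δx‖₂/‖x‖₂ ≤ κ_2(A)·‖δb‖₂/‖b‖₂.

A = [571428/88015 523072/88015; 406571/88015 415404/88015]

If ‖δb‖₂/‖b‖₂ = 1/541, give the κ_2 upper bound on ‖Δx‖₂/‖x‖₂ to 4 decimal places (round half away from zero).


0.0701

form AᵀA = [19673197489/309865609 18711568260/309865609; 18711568260/309865609 17846592016/309865609] with trace 44613305/368449 and determinant 3748096/368449
λ_max, λ_min = (44613305/368449 ± √1984823054130609/135754665601)/2 = 121, 30976/368449
σ_max=√121=11, σ_min=√(30976/368449)=(176/607) → κ = 37.9375
κ_2(A)·‖δb‖/‖b‖ = 0.0701


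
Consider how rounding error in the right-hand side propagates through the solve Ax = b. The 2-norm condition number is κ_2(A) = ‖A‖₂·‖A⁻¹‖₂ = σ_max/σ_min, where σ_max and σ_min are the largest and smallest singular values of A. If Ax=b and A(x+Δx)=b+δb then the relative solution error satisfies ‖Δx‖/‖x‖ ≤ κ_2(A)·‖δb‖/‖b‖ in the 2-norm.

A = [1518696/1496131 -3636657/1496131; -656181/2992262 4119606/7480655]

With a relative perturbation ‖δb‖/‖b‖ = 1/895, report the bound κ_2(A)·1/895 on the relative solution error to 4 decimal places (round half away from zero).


0.3136

AᵀA = [5744392425/5326372324 -17231698863/6657965405; -17231698863/6657965405 206783466381/33289827025]; tr = 5744045421/787924900, det = 531441/787924900
solving λ² − 5744045421/787924900·λ + 531441/787924900 = 0 gives λ = 729/100, 729/7879249
κ_2(A) = √(λ_max/λ_min) = √((729/100) / (729/7879249)) = 280.7000
κ_2(A)·‖δb‖/‖b‖ = 0.3136


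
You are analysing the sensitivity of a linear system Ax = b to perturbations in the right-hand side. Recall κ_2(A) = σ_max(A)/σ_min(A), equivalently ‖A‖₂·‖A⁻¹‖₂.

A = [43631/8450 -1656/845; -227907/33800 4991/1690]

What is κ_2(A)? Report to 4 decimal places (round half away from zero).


form AᵀA = [3296009089/45697600 -68620293/2284880; -68620293/2284880 1435177/114244] with trace 22899881/270400 and determinant 279841/67600
eigenvalues of AᵀA: λ = (tr ± √(tr²−4·det))/2 = 2116/25, 529/10816
κ = σ_max/σ_min = (46/5)/(23/104) = 41.6000

41.6000


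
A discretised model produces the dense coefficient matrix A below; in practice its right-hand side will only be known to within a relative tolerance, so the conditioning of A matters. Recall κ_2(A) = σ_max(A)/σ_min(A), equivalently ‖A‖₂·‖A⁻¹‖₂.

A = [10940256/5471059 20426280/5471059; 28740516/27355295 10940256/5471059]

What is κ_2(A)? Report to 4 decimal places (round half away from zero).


302.8960

form AᵀA = [13211928351504/2589315448225 4954229288064/517863089645; 4954229288064/517863089645 1857861993024/103572617929] with trace 206430720336/8959569025 and determinant 2073600/358382761
λ_max, λ_min = (206430720336/8959569025 ± √42611784442206819952896/80273877113739450625)/2 = 576/25, 90000/358382761
σ_max=√(576/25)=(24/5), σ_min=√(90000/358382761)=(300/18931) → κ = 302.8960


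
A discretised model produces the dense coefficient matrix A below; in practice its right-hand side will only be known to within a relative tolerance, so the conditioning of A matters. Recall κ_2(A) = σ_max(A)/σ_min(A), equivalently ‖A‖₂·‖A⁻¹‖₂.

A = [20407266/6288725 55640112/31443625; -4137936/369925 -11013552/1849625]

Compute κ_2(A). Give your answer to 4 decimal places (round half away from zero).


AᵀA = [8583781039812/63276899401 22889867923296/316384497005; 22889867923296/316384497005 61041662009856/1581922485025]; tr = 953758436004/5473780225, det = 1214383104/5473780225
solving λ² − 953758436004/5473780225·λ + 1214383104/5473780225 = 0 gives λ = 4356/25, 278784/218951209
so κ_2 = √((4356/25) / (278784/218951209)) = 369.9250

369.9250


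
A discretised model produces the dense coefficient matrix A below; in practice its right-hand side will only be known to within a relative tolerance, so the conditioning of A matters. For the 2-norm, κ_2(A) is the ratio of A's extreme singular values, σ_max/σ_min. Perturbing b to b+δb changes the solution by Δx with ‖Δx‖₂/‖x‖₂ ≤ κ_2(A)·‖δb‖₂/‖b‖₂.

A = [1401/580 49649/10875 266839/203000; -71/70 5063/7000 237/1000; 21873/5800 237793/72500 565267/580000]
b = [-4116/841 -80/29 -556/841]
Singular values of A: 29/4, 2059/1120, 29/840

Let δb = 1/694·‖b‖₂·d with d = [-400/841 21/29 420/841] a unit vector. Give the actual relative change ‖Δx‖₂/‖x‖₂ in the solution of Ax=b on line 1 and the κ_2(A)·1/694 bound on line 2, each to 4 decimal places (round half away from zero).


from the listed singular values, σ₁ = 29/4, σ_n = 29/840
κ_2(A) = (29/4) / (29/840) = 210.0000
κ_2(A)·‖δb‖/‖b‖ = 0.3026
solve Ax = b  →  x = [1.4096 -1.6770 -0.4891]
‖b‖ = 5.6569, ‖x‖ = 2.2447
Δx = A⁻¹·δb where δb = 1/694·5.6569·d; ‖Δx‖ = 0.2361
realised ‖Δx‖/‖x‖ = 0.1052
realised/bound (from unrounded values) ≈ 0.3476

0.1052
0.3026


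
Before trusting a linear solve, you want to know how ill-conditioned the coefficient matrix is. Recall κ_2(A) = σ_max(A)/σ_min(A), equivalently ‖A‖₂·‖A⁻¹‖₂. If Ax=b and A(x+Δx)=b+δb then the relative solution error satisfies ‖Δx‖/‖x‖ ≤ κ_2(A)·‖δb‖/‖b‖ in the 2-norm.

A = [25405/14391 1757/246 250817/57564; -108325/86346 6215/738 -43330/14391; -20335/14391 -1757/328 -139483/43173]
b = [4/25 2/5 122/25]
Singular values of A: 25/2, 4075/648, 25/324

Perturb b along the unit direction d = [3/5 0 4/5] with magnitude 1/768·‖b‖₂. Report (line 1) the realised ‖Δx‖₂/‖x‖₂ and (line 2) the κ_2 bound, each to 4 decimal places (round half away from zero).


0.0016
0.2109

σ_max = 25/2, σ_min = 25/324
condition number: (25/2) ÷ (25/324) = 162.0000
perturbation bound = 162.0000·1/768 = 0.2109
solve Ax = b  →  x = [-47.9852 -0.0863 19.6196]
‖b‖ = 4.8990, ‖x‖ = 51.8412
re-solving with b+δb shifts x by Δx of norm 0.0827
dividing the unrounded norms, ‖Δx‖/‖x‖ = 0.0016
tightness: 0.0016 against a bound of 0.2109 (unrounded ratio ≈ 0.0076)


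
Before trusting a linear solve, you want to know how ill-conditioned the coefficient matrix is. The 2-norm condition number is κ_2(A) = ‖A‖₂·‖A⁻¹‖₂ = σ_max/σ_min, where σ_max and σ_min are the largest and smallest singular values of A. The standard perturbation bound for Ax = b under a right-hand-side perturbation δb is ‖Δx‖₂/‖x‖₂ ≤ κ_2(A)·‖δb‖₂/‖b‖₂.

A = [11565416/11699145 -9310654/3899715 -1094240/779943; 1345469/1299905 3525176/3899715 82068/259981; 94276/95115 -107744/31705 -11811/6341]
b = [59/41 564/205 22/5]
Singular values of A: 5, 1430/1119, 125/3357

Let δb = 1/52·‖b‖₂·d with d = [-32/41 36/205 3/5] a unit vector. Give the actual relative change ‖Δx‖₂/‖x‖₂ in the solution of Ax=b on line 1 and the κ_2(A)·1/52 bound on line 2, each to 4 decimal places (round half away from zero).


0.0517
2.5823

largest singular value 5, smallest 125/3357
κ_2(A) = 5 / (125/3357) = 134.2800
worst-case relative error ≤ 134.2800 × 1/52 = 2.5823
solve Ax = b  →  x = [9.5286 -24.2855 47.0165]
‖b‖₂ = 5.3852 and ‖x‖₂ = 53.7692
Δx = A⁻¹·δb where δb = 1/52·5.3852·d; ‖Δx‖ = 2.7812
dividing the unrounded norms, ‖Δx‖/‖x‖ = 0.0517
tightness: 0.0517 against a bound of 2.5823 (unrounded ratio ≈ 0.0200)


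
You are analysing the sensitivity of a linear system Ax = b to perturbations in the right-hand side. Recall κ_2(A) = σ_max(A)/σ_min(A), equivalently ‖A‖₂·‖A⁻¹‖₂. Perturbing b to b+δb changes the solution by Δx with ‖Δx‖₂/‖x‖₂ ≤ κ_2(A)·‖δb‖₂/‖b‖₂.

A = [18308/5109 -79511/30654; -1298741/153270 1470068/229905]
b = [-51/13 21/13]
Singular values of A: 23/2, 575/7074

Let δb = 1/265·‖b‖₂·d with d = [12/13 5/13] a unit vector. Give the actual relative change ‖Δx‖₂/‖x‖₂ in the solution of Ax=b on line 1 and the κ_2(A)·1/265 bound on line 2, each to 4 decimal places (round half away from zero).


σ_max = 23/2, σ_min = 575/7074
condition number: (23/2) ÷ (575/7074) = 141.4800
worst-case relative error ≤ 141.4800 × 1/265 = 0.5339
solve Ax = b  →  x = [-22.3534 -29.3697]
‖b‖ = 4.2426, ‖x‖ = 36.9087
δb = ε·‖b‖·d = [0.0148 0.0062]; solving A·Δx = δb gives ‖Δx‖ = 0.1970
dividing the unrounded norms, ‖Δx‖/‖x‖ = 0.0053
so the bound overstates the realised error by a factor of ≈ 100.0440 (computed from the unrounded values)

0.0053
0.5339


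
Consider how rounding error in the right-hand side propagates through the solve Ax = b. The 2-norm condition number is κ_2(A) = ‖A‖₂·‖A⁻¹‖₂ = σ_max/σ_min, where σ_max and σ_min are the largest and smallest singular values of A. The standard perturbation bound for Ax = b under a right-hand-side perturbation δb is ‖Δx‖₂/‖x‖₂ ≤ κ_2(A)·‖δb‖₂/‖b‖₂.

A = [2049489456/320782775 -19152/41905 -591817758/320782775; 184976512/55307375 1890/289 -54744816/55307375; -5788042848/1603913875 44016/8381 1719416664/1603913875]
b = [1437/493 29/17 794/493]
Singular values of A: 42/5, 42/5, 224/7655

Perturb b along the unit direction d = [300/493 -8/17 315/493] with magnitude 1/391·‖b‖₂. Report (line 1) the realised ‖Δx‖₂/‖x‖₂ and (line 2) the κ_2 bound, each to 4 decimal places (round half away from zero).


largest singular value 42/5, smallest 224/7655
κ = σ_max/σ_min = (42/5)/(224/7655) = 287.0625
bound on ‖Δx‖/‖x‖: κ·ε = 287.0625·1/391 = 0.7342
solve Ax = b  →  x = [19.3997 0.2591 65.5378]
2-norm of b is 3.7417; of x, 68.3493
with δb = [0.0058 -0.0045 0.0061], A·Δx = δb → ‖Δx‖ = 0.3270
relative error = 0.0048
so the bound overstates the realised error by a factor of ≈ 153.4437 (computed from the unrounded values)

0.0048
0.7342
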